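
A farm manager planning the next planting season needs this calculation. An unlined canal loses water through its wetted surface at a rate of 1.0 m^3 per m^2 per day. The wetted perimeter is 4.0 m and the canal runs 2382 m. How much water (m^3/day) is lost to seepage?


S = C * P * L
  = 1.0 * 4.0 * 2382
  = 9528 m^3/day


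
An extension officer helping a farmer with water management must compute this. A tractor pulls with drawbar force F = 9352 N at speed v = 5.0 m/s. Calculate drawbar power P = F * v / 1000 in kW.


P = F * v / 1000
  = 9352 * 5.0 / 1000
  = 46760 / 1000
  = 46.76 kW


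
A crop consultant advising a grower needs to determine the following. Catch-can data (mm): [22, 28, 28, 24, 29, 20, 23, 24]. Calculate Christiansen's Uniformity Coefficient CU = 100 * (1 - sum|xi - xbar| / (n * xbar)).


xbar = 198 / 8 = 24.750
sum|xi - xbar| = 21.500
CU = 100 * (1 - 21.500 / (8 * 24.750))
   = 100 * (1 - 0.1086)
   = 89.14%


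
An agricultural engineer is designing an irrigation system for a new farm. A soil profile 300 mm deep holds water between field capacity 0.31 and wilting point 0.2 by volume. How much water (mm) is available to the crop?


AW = (FC - WP) * D
   = (0.31 - 0.2) * 300
   = 0.11 * 300
   = 33 mm


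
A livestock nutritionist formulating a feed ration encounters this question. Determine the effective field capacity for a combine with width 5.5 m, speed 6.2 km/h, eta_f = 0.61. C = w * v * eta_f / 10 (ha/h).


C = w * v * eta_f / 10
  = 5.5 * 6.2 * 0.61 / 10
  = 20.80 / 10
  = 2.08 ha/h


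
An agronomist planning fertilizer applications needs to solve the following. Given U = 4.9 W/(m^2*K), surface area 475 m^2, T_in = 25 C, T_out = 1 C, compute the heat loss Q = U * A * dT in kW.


dT = 25 - (1) = 24 K
Q = U * A * dT
  = 4.9 * 475 * 24
  = 55860 W = 55.86 kW


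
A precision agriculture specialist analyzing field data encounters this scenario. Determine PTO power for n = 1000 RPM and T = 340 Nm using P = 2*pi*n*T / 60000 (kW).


P = 2*pi*n*T / 60000
  = 2*pi * 1000 * 340 / 60000
  = 2136283.00 / 60000
  = 35.60 kW


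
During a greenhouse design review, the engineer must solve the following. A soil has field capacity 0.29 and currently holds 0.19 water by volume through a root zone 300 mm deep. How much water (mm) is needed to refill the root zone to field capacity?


SMD = (FC - theta) * D
    = (0.29 - 0.19) * 300
    = 0.100 * 300
    = 30 mm


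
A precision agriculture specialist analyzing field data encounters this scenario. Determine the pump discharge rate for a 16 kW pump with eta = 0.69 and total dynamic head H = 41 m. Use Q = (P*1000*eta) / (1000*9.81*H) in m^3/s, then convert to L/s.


Q = (P * 1000 * eta) / (rho * g * H)
  = (16 * 1000 * 0.69) / (1000 * 9.81 * 41)
  = 11040 / 402210
  = 0.02745 m^3/s = 27.45 L/s


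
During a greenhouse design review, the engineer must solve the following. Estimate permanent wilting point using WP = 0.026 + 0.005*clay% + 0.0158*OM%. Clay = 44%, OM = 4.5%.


WP = 0.026 + 0.005*44 + 0.0158*4.5
   = 0.026 + 0.2200 + 0.0711
   = 0.3171


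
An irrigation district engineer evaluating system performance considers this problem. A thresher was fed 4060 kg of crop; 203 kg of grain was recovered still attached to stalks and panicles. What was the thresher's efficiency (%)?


eta = (total - unthreshed) / total * 100
    = (4060 - 203) / 4060 * 100
    = 3857 / 4060 * 100
    = 95%


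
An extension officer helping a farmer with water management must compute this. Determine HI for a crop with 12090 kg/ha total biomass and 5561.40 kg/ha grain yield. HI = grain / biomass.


HI = grain_yield / biomass
   = 5561.40 / 12090
   = 0.46


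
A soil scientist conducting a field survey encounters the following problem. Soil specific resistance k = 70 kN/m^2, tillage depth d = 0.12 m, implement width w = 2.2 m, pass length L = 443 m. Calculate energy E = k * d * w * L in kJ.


E = k * d * w * L
  = 70 * 0.12 * 2.2 * 443
  = 8186.64 kJ


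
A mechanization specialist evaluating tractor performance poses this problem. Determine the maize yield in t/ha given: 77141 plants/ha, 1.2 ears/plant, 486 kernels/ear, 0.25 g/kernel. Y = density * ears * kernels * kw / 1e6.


Y = density * ears * kernels * kw
  = 77141 * 1.2 * 486 * 0.25 g/ha
  = 11247157.80 g/ha
  = 11247.16 kg/ha = 11.25 t/ha


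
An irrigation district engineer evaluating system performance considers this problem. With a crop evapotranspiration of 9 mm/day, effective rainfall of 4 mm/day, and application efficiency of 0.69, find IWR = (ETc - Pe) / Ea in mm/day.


IWR = (ETc - Pe) / Ea
    = (9 - 4) / 0.69
    = 5 / 0.69
    = 7.25 mm/day


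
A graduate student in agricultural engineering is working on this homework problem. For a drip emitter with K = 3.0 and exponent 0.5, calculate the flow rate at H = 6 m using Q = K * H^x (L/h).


Q = K * H^x
  = 3.0 * 6^0.5
  = 3.0 * 2.4495
  = 7.35 L/h


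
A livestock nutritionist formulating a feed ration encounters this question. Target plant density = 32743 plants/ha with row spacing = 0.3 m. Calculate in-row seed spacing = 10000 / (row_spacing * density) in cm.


spacing = 10000 / (row_sp * density)
        = 10000 / (0.3 * 32743)
        = 10000 / 9822.90
        = 1.01803 m = 101.80 cm


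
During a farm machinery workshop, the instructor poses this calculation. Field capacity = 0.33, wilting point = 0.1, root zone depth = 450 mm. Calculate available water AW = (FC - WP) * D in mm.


AW = (FC - WP) * D
   = (0.33 - 0.1) * 450
   = 0.23 * 450
   = 103.50 mm


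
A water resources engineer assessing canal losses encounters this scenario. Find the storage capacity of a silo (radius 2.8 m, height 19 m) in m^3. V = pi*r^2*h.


V = pi * r^2 * h
  = pi * 2.8^2 * 19
  = pi * 7.84 * 19
  = 467.97 m^3


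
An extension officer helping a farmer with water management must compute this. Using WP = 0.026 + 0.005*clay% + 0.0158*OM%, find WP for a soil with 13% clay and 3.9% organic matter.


WP = 0.026 + 0.005*13 + 0.0158*3.9
   = 0.026 + 0.0650 + 0.0616
   = 0.1526


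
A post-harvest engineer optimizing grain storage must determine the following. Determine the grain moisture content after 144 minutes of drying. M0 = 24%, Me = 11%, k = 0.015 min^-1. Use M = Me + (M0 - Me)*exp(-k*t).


M = Me + (M0 - Me) * e^(-k*t)
  = 11 + (24 - 11) * e^(-0.015*144)
  = 11 + 13 * e^(-2.160)
  = 11 + 13 * 0.11533
  = 11 + 1.4992
  = 12.50%


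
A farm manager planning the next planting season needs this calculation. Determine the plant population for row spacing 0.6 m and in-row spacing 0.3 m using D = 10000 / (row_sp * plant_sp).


D = 10000 / (row_sp * plant_sp)
  = 10000 / (0.6 * 0.3)
  = 10000 / 0.1800
  = 55555.56 plants/ha


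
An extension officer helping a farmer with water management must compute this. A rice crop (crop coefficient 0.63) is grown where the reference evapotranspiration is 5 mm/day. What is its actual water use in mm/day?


ETc = Kc * ET0
    = 0.63 * 5
    = 3.15 mm/day


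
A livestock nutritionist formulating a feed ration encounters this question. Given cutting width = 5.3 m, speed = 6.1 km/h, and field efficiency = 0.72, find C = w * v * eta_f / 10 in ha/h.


C = w * v * eta_f / 10
  = 5.3 * 6.1 * 0.72 / 10
  = 23.28 / 10
  = 2.33 ha/h


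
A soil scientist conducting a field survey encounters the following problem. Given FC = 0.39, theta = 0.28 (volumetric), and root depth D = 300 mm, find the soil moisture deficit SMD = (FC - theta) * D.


SMD = (FC - theta) * D
    = (0.39 - 0.28) * 300
    = 0.110 * 300
    = 33 mm


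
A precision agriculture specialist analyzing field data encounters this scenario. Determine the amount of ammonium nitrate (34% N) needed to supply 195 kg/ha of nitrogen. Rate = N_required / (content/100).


Rate = N_required / (N_content / 100)
     = 195 / (34 / 100)
     = 195 / 0.34
     = 573.53 kg/ha


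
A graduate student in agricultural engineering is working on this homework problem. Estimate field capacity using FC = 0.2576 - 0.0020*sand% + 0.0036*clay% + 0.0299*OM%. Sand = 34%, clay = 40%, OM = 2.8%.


FC = 0.2576 - 0.0020*34 + 0.0036*40 + 0.0299*2.8
   = 0.2576 - 0.0680 + 0.1440 + 0.0837
   = 0.4173


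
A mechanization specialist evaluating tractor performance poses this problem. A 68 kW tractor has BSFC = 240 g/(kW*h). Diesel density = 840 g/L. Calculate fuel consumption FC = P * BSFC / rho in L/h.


FC = P * BSFC / rho_fuel
   = 68 * 240 / 840
   = 16320 / 840
   = 19.43 L/h


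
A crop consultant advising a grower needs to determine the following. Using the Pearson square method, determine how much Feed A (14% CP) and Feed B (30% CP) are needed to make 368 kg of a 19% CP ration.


parts_A = CP_b - target = 30 - 19 = 11
parts_B = target - CP_a = 19 - 14 = 5
total_parts = 11 + 5 = 16
Feed A = 368 * 11 / 16 = 253 kg
Feed B = 368 * 5 / 16 = 115 kg

253 kg


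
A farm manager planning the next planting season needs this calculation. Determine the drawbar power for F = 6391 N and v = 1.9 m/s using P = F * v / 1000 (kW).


P = F * v / 1000
  = 6391 * 1.9 / 1000
  = 12142.90 / 1000
  = 12.14 kW


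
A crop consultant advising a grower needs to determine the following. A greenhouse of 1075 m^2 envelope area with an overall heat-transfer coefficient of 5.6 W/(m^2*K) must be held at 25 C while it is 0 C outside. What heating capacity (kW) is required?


dT = 25 - (0) = 25 K
Q = U * A * dT
  = 5.6 * 1075 * 25
  = 150500 W = 150.50 kW


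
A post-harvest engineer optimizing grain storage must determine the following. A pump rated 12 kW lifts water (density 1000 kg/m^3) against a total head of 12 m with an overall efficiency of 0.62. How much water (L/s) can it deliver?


Q = (P * 1000 * eta) / (rho * g * H)
  = (12 * 1000 * 0.62) / (1000 * 9.81 * 12)
  = 7440 / 117720
  = 0.06320 m^3/s = 63.20 L/s


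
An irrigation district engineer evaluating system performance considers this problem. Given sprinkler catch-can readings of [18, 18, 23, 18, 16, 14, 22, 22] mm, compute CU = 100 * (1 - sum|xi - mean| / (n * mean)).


xbar = 151 / 8 = 18.875
sum|xi - xbar| = 20.750
CU = 100 * (1 - 20.750 / (8 * 18.875))
   = 100 * (1 - 0.1374)
   = 86.26%


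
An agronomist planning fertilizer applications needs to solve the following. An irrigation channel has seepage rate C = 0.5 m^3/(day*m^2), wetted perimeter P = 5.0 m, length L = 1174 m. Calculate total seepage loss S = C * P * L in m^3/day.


S = C * P * L
  = 0.5 * 5.0 * 1174
  = 2935 m^3/day


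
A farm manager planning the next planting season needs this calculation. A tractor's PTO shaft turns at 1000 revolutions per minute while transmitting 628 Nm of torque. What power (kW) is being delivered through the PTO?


P = 2*pi*n*T / 60000
  = 2*pi * 1000 * 628 / 60000
  = 3945840.37 / 60000
  = 65.76 kW


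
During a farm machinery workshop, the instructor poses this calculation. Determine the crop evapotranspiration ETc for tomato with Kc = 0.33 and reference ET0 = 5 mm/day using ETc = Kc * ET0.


ETc = Kc * ET0
    = 0.33 * 5
    = 1.65 mm/day


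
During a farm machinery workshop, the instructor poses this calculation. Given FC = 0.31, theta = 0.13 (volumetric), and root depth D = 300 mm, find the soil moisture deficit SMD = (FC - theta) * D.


SMD = (FC - theta) * D
    = (0.31 - 0.13) * 300
    = 0.180 * 300
    = 54 mm


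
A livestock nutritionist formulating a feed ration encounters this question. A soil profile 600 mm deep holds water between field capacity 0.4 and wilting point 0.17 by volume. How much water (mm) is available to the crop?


AW = (FC - WP) * D
   = (0.4 - 0.17) * 600
   = 0.23 * 600
   = 138 mm


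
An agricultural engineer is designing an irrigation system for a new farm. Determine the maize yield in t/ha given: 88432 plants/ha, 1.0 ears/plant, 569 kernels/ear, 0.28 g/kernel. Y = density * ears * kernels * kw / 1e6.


Y = density * ears * kernels * kw
  = 88432 * 1.0 * 569 * 0.28 g/ha
  = 14088986.24 g/ha
  = 14088.99 kg/ha = 14.09 t/ha


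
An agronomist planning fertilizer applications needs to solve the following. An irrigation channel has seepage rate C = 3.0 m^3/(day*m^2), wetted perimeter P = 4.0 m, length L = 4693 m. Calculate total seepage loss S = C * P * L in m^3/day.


S = C * P * L
  = 3.0 * 4.0 * 4693
  = 56316 m^3/day


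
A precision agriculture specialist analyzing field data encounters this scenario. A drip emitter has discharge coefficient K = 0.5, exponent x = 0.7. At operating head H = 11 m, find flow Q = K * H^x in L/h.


Q = K * H^x
  = 0.5 * 11^0.7
  = 0.5 * 5.3577
  = 2.68 L/h


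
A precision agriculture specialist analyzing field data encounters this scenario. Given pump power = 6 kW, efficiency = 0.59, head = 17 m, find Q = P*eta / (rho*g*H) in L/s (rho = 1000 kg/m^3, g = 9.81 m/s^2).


Q = (P * 1000 * eta) / (rho * g * H)
  = (6 * 1000 * 0.59) / (1000 * 9.81 * 17)
  = 3540 / 166770
  = 0.02123 m^3/s = 21.23 L/s


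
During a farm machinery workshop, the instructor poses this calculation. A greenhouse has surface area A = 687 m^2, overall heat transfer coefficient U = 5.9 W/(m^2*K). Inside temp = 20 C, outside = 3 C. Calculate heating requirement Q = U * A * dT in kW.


dT = 20 - (3) = 17 K
Q = U * A * dT
  = 5.9 * 687 * 17
  = 68906.10 W = 68.91 kW


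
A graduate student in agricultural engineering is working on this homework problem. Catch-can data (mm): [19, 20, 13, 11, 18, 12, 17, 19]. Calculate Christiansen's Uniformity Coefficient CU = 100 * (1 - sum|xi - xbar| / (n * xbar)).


xbar = 129 / 8 = 16.125
sum|xi - xbar| = 24.750
CU = 100 * (1 - 24.750 / (8 * 16.125))
   = 100 * (1 - 0.1919)
   = 80.81%


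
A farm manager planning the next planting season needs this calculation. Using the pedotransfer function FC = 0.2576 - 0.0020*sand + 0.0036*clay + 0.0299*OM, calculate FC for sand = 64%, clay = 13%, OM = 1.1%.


FC = 0.2576 - 0.0020*64 + 0.0036*13 + 0.0299*1.1
   = 0.2576 - 0.1280 + 0.0468 + 0.0329
   = 0.2093


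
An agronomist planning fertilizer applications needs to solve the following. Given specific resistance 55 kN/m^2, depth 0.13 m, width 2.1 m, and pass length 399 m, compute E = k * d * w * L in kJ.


E = k * d * w * L
  = 55 * 0.13 * 2.1 * 399
  = 5990.99 kJ


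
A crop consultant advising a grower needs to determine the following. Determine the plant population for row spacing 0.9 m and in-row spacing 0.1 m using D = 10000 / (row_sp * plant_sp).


D = 10000 / (row_sp * plant_sp)
  = 10000 / (0.9 * 0.1)
  = 10000 / 0.0900
  = 111111.11 plants/ha


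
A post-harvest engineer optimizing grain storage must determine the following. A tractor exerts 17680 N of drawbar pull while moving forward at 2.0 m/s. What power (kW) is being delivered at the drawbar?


P = F * v / 1000
  = 17680 * 2.0 / 1000
  = 35360 / 1000
  = 35.36 kW


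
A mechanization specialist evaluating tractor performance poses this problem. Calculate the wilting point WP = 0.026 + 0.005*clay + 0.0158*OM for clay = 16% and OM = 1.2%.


WP = 0.026 + 0.005*16 + 0.0158*1.2
   = 0.026 + 0.0800 + 0.0190
   = 0.1250


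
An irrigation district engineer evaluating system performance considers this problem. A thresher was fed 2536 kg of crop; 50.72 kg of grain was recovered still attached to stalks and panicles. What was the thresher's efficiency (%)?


eta = (total - unthreshed) / total * 100
    = (2536 - 50.72) / 2536 * 100
    = 2485.28 / 2536 * 100
    = 98%


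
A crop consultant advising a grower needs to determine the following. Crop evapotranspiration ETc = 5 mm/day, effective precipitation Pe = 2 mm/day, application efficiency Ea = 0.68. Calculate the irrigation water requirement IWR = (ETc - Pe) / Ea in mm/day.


IWR = (ETc - Pe) / Ea
    = (5 - 2) / 0.68
    = 3 / 0.68
    = 4.41 mm/day


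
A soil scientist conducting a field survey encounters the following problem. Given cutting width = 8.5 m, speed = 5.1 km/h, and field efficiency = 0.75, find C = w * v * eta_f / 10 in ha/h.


C = w * v * eta_f / 10
  = 8.5 * 5.1 * 0.75 / 10
  = 32.51 / 10
  = 3.25 ha/h


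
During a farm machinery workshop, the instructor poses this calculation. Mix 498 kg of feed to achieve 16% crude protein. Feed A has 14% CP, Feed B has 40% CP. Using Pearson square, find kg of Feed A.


parts_A = CP_b - target = 40 - 16 = 24
parts_B = target - CP_a = 16 - 14 = 2
total_parts = 24 + 2 = 26
Feed A = 498 * 24 / 26 = 459.69 kg
Feed B = 498 * 2 / 26 = 38.31 kg

459.69 kg


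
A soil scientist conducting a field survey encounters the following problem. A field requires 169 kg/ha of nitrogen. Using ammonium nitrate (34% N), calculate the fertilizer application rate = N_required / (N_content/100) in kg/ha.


Rate = N_required / (N_content / 100)
     = 169 / (34 / 100)
     = 169 / 0.34
     = 497.06 kg/ha


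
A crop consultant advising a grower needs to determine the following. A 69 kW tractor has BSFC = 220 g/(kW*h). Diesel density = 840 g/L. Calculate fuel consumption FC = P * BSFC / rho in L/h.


FC = P * BSFC / rho_fuel
   = 69 * 220 / 840
   = 15180 / 840
   = 18.07 L/h


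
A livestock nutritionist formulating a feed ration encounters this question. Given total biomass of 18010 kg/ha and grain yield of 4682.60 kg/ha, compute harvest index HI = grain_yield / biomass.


HI = grain_yield / biomass
   = 4682.60 / 18010
   = 0.26


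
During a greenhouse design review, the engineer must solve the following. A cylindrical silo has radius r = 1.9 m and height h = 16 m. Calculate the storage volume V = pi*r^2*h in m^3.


V = pi * r^2 * h
  = pi * 1.9^2 * 16
  = pi * 3.61 * 16
  = 181.46 m^3


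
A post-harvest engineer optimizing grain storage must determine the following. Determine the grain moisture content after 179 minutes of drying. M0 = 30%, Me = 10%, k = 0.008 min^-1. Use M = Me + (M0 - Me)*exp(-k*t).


M = Me + (M0 - Me) * e^(-k*t)
  = 10 + (30 - 10) * e^(-0.008*179)
  = 10 + 20 * e^(-1.432)
  = 10 + 20 * 0.23883
  = 10 + 4.7766
  = 14.78%


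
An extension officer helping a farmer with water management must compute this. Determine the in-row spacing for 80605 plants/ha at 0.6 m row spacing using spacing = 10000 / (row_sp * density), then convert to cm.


spacing = 10000 / (row_sp * density)
        = 10000 / (0.6 * 80605)
        = 10000 / 48363
        = 0.20677 m = 20.68 cm


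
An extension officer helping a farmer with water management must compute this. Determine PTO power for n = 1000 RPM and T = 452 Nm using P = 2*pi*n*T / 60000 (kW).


P = 2*pi*n*T / 60000
  = 2*pi * 1000 * 452 / 60000
  = 2839999.76 / 60000
  = 47.33 kW


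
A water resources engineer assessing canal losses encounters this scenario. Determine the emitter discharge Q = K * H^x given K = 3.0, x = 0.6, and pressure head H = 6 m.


Q = K * H^x
  = 3.0 * 6^0.6
  = 3.0 * 2.9302
  = 8.79 L/h


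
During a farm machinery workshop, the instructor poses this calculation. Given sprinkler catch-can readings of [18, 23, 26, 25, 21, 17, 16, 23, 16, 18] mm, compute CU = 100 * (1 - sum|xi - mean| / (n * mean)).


xbar = 203 / 10 = 20.300
sum|xi - xbar| = 33
CU = 100 * (1 - 33 / (10 * 20.300))
   = 100 * (1 - 0.1626)
   = 83.74%


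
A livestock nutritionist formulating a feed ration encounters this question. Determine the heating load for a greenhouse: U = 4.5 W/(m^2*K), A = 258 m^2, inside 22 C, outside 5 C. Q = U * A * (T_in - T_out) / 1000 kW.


dT = 22 - (5) = 17 K
Q = U * A * dT
  = 4.5 * 258 * 17
  = 19737 W = 19.74 kW


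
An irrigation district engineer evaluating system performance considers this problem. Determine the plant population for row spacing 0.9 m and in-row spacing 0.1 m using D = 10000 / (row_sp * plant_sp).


D = 10000 / (row_sp * plant_sp)
  = 10000 / (0.9 * 0.1)
  = 10000 / 0.0900
  = 111111.11 plants/ha


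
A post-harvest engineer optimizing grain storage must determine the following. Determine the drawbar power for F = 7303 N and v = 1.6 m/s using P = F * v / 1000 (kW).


P = F * v / 1000
  = 7303 * 1.6 / 1000
  = 11684.80 / 1000
  = 11.68 kW


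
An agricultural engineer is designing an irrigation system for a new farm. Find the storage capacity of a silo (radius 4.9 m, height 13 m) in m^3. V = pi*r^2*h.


V = pi * r^2 * h
  = pi * 4.9^2 * 13
  = pi * 24.01 * 13
  = 980.59 m^3


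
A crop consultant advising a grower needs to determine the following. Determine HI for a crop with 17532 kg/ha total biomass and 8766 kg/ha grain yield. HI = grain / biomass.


HI = grain_yield / biomass
   = 8766 / 17532
   = 0.50


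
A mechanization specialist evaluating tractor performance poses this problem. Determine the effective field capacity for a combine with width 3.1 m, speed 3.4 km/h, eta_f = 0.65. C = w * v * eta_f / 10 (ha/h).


C = w * v * eta_f / 10
  = 3.1 * 3.4 * 0.65 / 10
  = 6.85 / 10
  = 0.69 ha/h


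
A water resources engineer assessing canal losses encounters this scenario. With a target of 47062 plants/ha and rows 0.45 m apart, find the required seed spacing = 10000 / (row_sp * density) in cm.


spacing = 10000 / (row_sp * density)
        = 10000 / (0.45 * 47062)
        = 10000 / 21177.90
        = 0.47219 m = 47.22 cm


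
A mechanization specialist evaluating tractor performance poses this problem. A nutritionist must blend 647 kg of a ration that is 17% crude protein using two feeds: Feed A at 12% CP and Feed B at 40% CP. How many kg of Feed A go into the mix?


parts_A = CP_b - target = 40 - 17 = 23
parts_B = target - CP_a = 17 - 12 = 5
total_parts = 23 + 5 = 28
Feed A = 647 * 23 / 28 = 531.46 kg
Feed B = 647 * 5 / 28 = 115.54 kg

531.46 kg


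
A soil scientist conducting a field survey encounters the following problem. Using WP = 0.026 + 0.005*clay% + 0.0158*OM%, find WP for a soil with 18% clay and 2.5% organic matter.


WP = 0.026 + 0.005*18 + 0.0158*2.5
   = 0.026 + 0.0900 + 0.0395
   = 0.1555


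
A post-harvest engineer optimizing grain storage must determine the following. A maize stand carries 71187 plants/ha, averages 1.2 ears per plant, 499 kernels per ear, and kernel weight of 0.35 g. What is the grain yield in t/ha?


Y = density * ears * kernels * kw
  = 71187 * 1.2 * 499 * 0.35 g/ha
  = 14919371.46 g/ha
  = 14919.37 kg/ha = 14.92 t/ha


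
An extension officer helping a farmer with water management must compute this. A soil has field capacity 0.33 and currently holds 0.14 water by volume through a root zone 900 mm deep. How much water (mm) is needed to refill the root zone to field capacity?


SMD = (FC - theta) * D
    = (0.33 - 0.14) * 900
    = 0.190 * 900
    = 171 mm


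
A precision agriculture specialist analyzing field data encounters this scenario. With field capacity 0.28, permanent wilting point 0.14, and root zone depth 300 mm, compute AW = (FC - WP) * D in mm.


AW = (FC - WP) * D
   = (0.28 - 0.14) * 300
   = 0.14 * 300
   = 42 mm


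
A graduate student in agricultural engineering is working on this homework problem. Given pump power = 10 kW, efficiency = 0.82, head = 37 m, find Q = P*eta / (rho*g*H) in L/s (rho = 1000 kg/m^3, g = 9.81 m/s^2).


Q = (P * 1000 * eta) / (rho * g * H)
  = (10 * 1000 * 0.82) / (1000 * 9.81 * 37)
  = 8200 / 362970
  = 0.02259 m^3/s = 22.59 L/s


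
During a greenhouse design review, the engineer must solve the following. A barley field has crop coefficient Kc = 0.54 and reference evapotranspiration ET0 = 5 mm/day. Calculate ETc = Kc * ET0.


ETc = Kc * ET0
    = 0.54 * 5
    = 2.70 mm/day


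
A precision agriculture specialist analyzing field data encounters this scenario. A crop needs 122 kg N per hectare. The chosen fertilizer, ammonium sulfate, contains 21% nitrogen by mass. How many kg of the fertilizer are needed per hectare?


Rate = N_required / (N_content / 100)
     = 122 / (21 / 100)
     = 122 / 0.21
     = 580.95 kg/ha


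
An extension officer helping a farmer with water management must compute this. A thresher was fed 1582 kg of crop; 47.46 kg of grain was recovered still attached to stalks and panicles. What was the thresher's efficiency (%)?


eta = (total - unthreshed) / total * 100
    = (1582 - 47.46) / 1582 * 100
    = 1534.54 / 1582 * 100
    = 97%


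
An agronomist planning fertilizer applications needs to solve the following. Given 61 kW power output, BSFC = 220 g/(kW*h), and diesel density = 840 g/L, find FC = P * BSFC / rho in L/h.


FC = P * BSFC / rho_fuel
   = 61 * 220 / 840
   = 13420 / 840
   = 15.98 L/h


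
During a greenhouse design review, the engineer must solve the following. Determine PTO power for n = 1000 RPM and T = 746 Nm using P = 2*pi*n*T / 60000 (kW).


P = 2*pi*n*T / 60000
  = 2*pi * 1000 * 746 / 60000
  = 4687256.24 / 60000
  = 78.12 kW


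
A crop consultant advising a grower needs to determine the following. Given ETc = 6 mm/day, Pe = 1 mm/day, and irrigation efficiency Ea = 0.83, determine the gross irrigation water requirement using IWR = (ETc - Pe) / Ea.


IWR = (ETc - Pe) / Ea
    = (6 - 1) / 0.83
    = 5 / 0.83
    = 6.02 mm/day


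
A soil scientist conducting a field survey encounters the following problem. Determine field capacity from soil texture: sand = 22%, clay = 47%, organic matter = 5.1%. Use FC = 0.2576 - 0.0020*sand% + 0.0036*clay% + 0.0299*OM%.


FC = 0.2576 - 0.0020*22 + 0.0036*47 + 0.0299*5.1
   = 0.2576 - 0.0440 + 0.1692 + 0.1525
   = 0.5353


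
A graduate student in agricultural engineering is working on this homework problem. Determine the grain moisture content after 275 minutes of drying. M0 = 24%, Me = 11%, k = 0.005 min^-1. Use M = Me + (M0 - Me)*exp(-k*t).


M = Me + (M0 - Me) * e^(-k*t)
  = 11 + (24 - 11) * e^(-0.005*275)
  = 11 + 13 * e^(-1.375)
  = 11 + 13 * 0.25284
  = 11 + 3.2869
  = 14.29%


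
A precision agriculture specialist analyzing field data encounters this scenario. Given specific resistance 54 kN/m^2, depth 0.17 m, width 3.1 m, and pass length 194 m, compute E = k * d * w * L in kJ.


E = k * d * w * L
  = 54 * 0.17 * 3.1 * 194
  = 5520.85 kJ


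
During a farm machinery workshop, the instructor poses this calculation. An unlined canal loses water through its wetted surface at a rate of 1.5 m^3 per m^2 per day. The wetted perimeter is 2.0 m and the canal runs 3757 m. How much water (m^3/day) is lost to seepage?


S = C * P * L
  = 1.5 * 2.0 * 3757
  = 11271 m^3/day


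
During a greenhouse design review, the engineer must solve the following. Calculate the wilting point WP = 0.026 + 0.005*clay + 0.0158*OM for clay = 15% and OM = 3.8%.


WP = 0.026 + 0.005*15 + 0.0158*3.8
   = 0.026 + 0.0750 + 0.0600
   = 0.1610


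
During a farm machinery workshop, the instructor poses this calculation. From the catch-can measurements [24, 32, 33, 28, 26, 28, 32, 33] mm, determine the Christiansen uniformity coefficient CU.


xbar = 236 / 8 = 29.500
sum|xi - xbar| = 24
CU = 100 * (1 - 24 / (8 * 29.500))
   = 100 * (1 - 0.1017)
   = 89.83%


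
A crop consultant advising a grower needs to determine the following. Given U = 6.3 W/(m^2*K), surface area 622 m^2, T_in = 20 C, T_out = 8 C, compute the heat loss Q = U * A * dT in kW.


dT = 20 - (8) = 12 K
Q = U * A * dT
  = 6.3 * 622 * 12
  = 47023.20 W = 47.02 kW


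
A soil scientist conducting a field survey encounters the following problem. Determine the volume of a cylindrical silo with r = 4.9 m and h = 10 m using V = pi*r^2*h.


V = pi * r^2 * h
  = pi * 4.9^2 * 10
  = pi * 24.01 * 10
  = 754.30 m^3


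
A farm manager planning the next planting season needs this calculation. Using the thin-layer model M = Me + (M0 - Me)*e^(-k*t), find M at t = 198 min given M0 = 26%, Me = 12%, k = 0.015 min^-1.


M = Me + (M0 - Me) * e^(-k*t)
  = 12 + (26 - 12) * e^(-0.015*198)
  = 12 + 14 * e^(-2.970)
  = 12 + 14 * 0.05130
  = 12 + 0.7182
  = 12.72%


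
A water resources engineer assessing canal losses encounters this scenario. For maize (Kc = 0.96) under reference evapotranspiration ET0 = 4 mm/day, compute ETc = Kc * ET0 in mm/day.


ETc = Kc * ET0
    = 0.96 * 4
    = 3.84 mm/day


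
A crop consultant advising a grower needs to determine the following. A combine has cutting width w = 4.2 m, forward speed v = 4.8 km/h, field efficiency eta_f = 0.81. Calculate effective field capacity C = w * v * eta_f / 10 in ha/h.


C = w * v * eta_f / 10
  = 4.2 * 4.8 * 0.81 / 10
  = 16.33 / 10
  = 1.63 ha/h


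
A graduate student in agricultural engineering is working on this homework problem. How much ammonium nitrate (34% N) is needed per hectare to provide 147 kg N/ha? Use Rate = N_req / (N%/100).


Rate = N_required / (N_content / 100)
     = 147 / (34 / 100)
     = 147 / 0.34
     = 432.35 kg/ha


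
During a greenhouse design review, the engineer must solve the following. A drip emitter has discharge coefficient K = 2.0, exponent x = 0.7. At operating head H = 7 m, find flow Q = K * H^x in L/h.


Q = K * H^x
  = 2.0 * 7^0.7
  = 2.0 * 3.9045
  = 7.81 L/h


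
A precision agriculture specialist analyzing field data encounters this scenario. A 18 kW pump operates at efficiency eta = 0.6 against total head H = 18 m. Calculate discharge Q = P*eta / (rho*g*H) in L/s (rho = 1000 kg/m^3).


Q = (P * 1000 * eta) / (rho * g * H)
  = (18 * 1000 * 0.6) / (1000 * 9.81 * 18)
  = 10800 / 176580
  = 0.06116 m^3/s = 61.16 L/s


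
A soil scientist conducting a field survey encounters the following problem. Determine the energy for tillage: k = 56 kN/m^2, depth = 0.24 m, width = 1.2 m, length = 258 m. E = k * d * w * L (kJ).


E = k * d * w * L
  = 56 * 0.24 * 1.2 * 258
  = 4161.02 kJ


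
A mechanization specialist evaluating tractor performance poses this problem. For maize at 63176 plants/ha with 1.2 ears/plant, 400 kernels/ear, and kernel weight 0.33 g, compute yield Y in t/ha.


Y = density * ears * kernels * kw
  = 63176 * 1.2 * 400 * 0.33 g/ha
  = 10007078.40 g/ha
  = 10007.08 kg/ha = 10.01 t/ha


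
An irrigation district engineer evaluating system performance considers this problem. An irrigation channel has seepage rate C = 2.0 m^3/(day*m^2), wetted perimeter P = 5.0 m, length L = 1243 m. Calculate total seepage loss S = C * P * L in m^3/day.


S = C * P * L
  = 2.0 * 5.0 * 1243
  = 12430 m^3/day


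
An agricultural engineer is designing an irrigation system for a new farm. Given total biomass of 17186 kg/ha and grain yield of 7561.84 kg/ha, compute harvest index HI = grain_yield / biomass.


HI = grain_yield / biomass
   = 7561.84 / 17186
   = 0.44


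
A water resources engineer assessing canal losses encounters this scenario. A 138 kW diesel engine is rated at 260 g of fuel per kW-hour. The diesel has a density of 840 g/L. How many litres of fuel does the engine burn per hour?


FC = P * BSFC / rho_fuel
   = 138 * 260 / 840
   = 35880 / 840
   = 42.71 L/h


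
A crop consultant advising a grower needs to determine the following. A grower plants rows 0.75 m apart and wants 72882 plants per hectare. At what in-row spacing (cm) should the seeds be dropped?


spacing = 10000 / (row_sp * density)
        = 10000 / (0.75 * 72882)
        = 10000 / 54661.50
        = 0.18294 m = 18.29 cm


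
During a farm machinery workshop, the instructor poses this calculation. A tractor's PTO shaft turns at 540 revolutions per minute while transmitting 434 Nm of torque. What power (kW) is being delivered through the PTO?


P = 2*pi*n*T / 60000
  = 2*pi * 540 * 434 / 60000
  = 1472527.31 / 60000
  = 24.54 kW


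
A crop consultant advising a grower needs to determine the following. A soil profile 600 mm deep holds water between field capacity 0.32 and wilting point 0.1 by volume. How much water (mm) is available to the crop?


AW = (FC - WP) * D
   = (0.32 - 0.1) * 600
   = 0.22 * 600
   = 132 mm


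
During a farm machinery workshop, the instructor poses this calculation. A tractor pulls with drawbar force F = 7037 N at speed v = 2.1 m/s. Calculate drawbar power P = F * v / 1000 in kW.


P = F * v / 1000
  = 7037 * 2.1 / 1000
  = 14777.70 / 1000
  = 14.78 kW


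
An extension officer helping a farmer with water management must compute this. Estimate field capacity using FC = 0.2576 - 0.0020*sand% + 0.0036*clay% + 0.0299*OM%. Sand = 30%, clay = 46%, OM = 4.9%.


FC = 0.2576 - 0.0020*30 + 0.0036*46 + 0.0299*4.9
   = 0.2576 - 0.0600 + 0.1656 + 0.1465
   = 0.5097


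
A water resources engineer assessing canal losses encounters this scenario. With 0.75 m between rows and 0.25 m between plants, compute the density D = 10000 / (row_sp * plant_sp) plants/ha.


D = 10000 / (row_sp * plant_sp)
  = 10000 / (0.75 * 0.25)
  = 10000 / 0.1875
  = 53333.33 plants/ha


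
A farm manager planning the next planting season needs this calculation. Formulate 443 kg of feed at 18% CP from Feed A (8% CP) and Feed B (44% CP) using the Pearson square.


parts_A = CP_b - target = 44 - 18 = 26
parts_B = target - CP_a = 18 - 8 = 10
total_parts = 26 + 10 = 36
Feed A = 443 * 26 / 36 = 319.94 kg
Feed B = 443 * 10 / 36 = 123.06 kg

319.94 kg


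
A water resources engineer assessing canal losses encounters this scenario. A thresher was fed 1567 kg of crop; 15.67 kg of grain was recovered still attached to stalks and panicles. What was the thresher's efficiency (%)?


eta = (total - unthreshed) / total * 100
    = (1567 - 15.67) / 1567 * 100
    = 1551.33 / 1567 * 100
    = 99%


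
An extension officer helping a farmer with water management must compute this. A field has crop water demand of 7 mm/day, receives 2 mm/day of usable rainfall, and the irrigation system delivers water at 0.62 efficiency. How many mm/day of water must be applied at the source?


IWR = (ETc - Pe) / Ea
    = (7 - 2) / 0.62
    = 5 / 0.62
    = 8.06 mm/day


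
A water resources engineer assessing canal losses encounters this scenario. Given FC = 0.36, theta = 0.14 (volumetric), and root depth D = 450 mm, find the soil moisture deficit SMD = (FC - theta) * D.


SMD = (FC - theta) * D
    = (0.36 - 0.14) * 450
    = 0.220 * 450
    = 99 mm


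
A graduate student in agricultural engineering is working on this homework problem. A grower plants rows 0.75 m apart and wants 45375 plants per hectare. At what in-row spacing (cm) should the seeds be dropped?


spacing = 10000 / (row_sp * density)
        = 10000 / (0.75 * 45375)
        = 10000 / 34031.25
        = 0.29385 m = 29.38 cm


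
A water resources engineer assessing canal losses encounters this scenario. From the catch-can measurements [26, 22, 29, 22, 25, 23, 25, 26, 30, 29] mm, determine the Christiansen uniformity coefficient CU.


xbar = 257 / 10 = 25.700
sum|xi - xbar| = 23
CU = 100 * (1 - 23 / (10 * 25.700))
   = 100 * (1 - 0.0895)
   = 91.05%


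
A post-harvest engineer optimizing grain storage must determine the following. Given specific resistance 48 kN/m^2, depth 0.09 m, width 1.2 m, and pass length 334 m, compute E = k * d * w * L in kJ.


E = k * d * w * L
  = 48 * 0.09 * 1.2 * 334
  = 1731.46 kJ


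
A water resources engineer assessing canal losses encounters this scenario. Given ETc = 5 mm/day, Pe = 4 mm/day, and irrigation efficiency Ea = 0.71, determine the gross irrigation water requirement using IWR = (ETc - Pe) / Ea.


IWR = (ETc - Pe) / Ea
    = (5 - 4) / 0.71
    = 1 / 0.71
    = 1.41 mm/day


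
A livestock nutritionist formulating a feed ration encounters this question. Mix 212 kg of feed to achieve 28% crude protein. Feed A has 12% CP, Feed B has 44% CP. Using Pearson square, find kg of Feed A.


parts_A = CP_b - target = 44 - 28 = 16
parts_B = target - CP_a = 28 - 12 = 16
total_parts = 16 + 16 = 32
Feed A = 212 * 16 / 32 = 106 kg
Feed B = 212 * 16 / 32 = 106 kg


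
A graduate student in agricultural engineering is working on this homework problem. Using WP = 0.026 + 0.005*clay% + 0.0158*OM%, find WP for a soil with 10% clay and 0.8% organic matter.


WP = 0.026 + 0.005*10 + 0.0158*0.8
   = 0.026 + 0.0500 + 0.0126
   = 0.0886


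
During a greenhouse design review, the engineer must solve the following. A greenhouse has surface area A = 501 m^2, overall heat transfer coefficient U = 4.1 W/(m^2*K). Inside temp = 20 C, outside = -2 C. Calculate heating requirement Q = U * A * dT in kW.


dT = 20 - (-2) = 22 K
Q = U * A * dT
  = 4.1 * 501 * 22
  = 45190.20 W = 45.19 kW


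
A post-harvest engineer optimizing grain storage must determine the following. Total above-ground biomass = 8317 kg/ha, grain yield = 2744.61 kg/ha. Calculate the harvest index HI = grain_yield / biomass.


HI = grain_yield / biomass
   = 2744.61 / 8317
   = 0.33


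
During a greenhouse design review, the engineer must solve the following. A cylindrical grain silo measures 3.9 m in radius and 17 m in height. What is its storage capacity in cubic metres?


V = pi * r^2 * h
  = pi * 3.9^2 * 17
  = pi * 15.21 * 17
  = 812.32 m^3


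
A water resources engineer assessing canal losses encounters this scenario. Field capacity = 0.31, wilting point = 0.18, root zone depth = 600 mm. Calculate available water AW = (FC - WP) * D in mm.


AW = (FC - WP) * D
   = (0.31 - 0.18) * 600
   = 0.13 * 600
   = 78 mm


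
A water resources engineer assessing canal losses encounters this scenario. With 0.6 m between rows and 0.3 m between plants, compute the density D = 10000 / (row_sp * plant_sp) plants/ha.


D = 10000 / (row_sp * plant_sp)
  = 10000 / (0.6 * 0.3)
  = 10000 / 0.1800
  = 55555.56 plants/ha


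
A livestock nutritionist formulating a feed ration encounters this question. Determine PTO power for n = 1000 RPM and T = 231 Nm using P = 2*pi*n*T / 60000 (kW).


P = 2*pi*n*T / 60000
  = 2*pi * 1000 * 231 / 60000
  = 1451415.81 / 60000
  = 24.19 kW


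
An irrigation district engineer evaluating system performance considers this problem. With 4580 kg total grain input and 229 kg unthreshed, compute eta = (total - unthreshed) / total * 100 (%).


eta = (total - unthreshed) / total * 100
    = (4580 - 229) / 4580 * 100
    = 4351 / 4580 * 100
    = 95%


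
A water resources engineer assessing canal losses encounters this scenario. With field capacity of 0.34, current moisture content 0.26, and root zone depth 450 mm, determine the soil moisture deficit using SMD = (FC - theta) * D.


SMD = (FC - theta) * D
    = (0.34 - 0.26) * 450
    = 0.080 * 450
    = 36 mm


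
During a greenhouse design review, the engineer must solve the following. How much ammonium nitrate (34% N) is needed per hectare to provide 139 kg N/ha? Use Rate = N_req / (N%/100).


Rate = N_required / (N_content / 100)
     = 139 / (34 / 100)
     = 139 / 0.34
     = 408.82 kg/ha


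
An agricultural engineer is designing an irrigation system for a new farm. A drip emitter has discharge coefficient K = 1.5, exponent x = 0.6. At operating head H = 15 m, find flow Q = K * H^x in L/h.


Q = K * H^x
  = 1.5 * 15^0.6
  = 1.5 * 5.0776
  = 7.62 L/h


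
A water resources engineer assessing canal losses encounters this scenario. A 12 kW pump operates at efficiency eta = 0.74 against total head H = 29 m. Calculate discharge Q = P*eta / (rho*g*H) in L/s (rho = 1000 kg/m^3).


Q = (P * 1000 * eta) / (rho * g * H)
  = (12 * 1000 * 0.74) / (1000 * 9.81 * 29)
  = 8880 / 284490
  = 0.03121 m^3/s = 31.21 L/s


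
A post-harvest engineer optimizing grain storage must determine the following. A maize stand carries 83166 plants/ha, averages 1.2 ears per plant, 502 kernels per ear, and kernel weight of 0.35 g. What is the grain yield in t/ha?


Y = density * ears * kernels * kw
  = 83166 * 1.2 * 502 * 0.35 g/ha
  = 17534719.44 g/ha
  = 17534.72 kg/ha = 17.53 t/ha


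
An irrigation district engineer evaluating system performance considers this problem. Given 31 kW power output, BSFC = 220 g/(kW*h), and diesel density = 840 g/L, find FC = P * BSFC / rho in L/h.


FC = P * BSFC / rho_fuel
   = 31 * 220 / 840
   = 6820 / 840
   = 8.12 L/h
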